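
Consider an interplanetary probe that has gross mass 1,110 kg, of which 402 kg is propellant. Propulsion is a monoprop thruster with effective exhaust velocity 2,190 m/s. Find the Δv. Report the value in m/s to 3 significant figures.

Δv ≈ 985 m/s

m_f = m₀ − m_prop = 1,110 − 402 = 708 kg.
Rocket equation: Δv = v_e · ln(m₀/m_f) = 2190.0 × ln(1.568) = 2190.0 × 0.4497 ≈ 984.8 m/s.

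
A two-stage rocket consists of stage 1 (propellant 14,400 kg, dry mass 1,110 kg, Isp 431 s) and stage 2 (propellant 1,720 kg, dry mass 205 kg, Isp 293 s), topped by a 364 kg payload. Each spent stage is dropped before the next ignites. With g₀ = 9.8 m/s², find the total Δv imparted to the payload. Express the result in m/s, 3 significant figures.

Δv ≈ 11000 m/s

Ignition mass of stage 1 = 14,400+1,110 + 1,720+205 + 364 = 17,799 kg.
Stage 1: m₀ = 17,799 kg, m_f = 17,799 − 14,400 = 3,399 kg; Δv = 431×9.8×ln(5.237) = 4223.8×1.6557 ≈ 6993 m/s.
Stage 2: m₀ = 2,289 kg, m_f = 2,289 − 1,720 = 569 kg; Δv = 293×9.8×ln(4.023) = 2871.4×1.3920 ≈ 3997 m/s.
Total Δv = 6993 + 3997 = 10990 m/s.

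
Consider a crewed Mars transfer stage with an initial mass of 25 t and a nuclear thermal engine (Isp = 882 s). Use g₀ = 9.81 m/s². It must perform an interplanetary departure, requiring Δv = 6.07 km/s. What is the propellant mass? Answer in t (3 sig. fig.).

v_e = Isp · g₀ = 882 × 9.81 = 8652.4 m/s.
Using Δv = v_e ln(m₀/m_f): m₀/m_f = exp(Δv / v_e) = exp(6070 / 8652.4) = exp(0.7015) = 2.0169.
m_f = 25 / 2.0169 = 12.3953 t, so propellant = m₀ − m_f = 25 − 12.3953 = 12.6047 t.

propellant mass ≈ 12.6 t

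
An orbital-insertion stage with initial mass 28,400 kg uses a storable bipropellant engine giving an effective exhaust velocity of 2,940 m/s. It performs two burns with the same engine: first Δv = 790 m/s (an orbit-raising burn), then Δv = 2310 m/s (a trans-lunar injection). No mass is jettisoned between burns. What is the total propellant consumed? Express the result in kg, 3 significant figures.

After the first burn: m = 28400 × exp(−790/2940.0) = 28400 × 0.76437 = 21,708.1 kg.
After the second burn: m = 21,708.1 × exp(−2310/2940.0) = 21,708.1 × 0.45579 = 9,894.33 kg.
Total propellant = m₀ − m_final = 28400 − 9,894.33 = 18,505.67 kg.

total propellant consumed ≈ 18500 kg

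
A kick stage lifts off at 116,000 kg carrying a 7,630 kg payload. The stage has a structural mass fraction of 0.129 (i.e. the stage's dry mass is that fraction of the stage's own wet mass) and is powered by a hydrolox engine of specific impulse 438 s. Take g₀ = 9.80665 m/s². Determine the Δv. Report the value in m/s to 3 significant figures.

Stage wet mass = m₀ − payload = 116,000 − 7,630 = 108,370 kg.
Stage dry mass = ε × stage wet mass = 0.129 × 108,370 = 13,979.7 kg.
Burnout mass m_f = stage dry + payload = 13,979.7 + 7,630 = 21,609.7 kg.
v_e = Isp · g₀ = 438 × 9.80665 = 4295.3 m/s.
From the ideal rocket equation, Δv = v_e · ln(116,000/21,609.7) = 4295.3 × ln(5.368) = 4295.3 × 1.6804 ≈ 7218 m/s.

Δv ≈ 7220 m/s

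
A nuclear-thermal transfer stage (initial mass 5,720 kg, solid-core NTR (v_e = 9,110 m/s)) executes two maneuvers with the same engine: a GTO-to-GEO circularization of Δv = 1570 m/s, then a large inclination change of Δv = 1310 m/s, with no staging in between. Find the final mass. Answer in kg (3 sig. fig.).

final mass ≈ 4170 kg

After the first burn: m = 5720 × exp(−1570/9110.0) = 5720 × 0.84169 = 4,814.47 kg.
After the second burn: m = 4,814.47 × exp(−1310/9110.0) = 4,814.47 × 0.86606 = 4,169.62 kg.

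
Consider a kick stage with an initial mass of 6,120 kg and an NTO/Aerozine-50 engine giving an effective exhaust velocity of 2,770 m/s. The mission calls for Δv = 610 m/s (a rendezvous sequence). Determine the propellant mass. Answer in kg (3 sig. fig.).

Using Δv = v_e ln(m₀/m_f): m₀/m_f = exp(Δv / v_e) = exp(610 / 2770.0) = exp(0.2202) = 1.2463.
m_f = 6,120 / 1.2463 = 4,910.54 kg, so propellant = m₀ − m_f = 6,120 − 4,910.54 = 1,209.46 kg.

propellant mass ≈ 1210 kg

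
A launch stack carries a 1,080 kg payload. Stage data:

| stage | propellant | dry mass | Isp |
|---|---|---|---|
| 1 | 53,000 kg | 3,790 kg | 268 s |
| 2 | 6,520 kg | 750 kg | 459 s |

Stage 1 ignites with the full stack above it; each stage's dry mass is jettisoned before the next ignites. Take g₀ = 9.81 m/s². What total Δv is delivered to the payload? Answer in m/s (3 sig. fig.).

Ignition mass of stage 1 = 53,000+3,790 + 6,520+750 + 1,080 = 65,140 kg.
Stage 1: m₀ = 65,140 kg, m_f = 65,140 − 53,000 = 12,140 kg; Δv = 268×9.81×ln(5.366) = 2629.1×1.6800 ≈ 4417 m/s.
Stage 2: m₀ = 8,350 kg, m_f = 8,350 − 6,520 = 1,830 kg; Δv = 459×9.81×ln(4.563) = 4502.8×1.5179 ≈ 6835 m/s.
Total Δv = 4417 + 6835 = 11252 m/s.

Δv ≈ 11300 m/s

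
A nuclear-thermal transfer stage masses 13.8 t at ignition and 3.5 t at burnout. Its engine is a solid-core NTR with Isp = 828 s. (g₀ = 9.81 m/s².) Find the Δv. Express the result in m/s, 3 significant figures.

v_e = Isp · g₀ = 828 × 9.81 = 8122.7 m/s.
Δv = v_e · ln(m₀/m_f) = 8122.7 × ln(3.943) = 8122.7 × 1.3719 ≈ 11143.6 m/s.

Δv ≈ 11100 m/s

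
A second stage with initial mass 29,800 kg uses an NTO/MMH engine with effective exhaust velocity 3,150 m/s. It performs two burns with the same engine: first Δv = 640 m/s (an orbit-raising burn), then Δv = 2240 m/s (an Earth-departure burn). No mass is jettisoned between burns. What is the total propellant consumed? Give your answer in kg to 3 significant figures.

total propellant consumed ≈ 17900 kg

After the first burn: m = 29800 × exp(−640/3150.0) = 29800 × 0.81614 = 24,321 kg.
After the second burn: m = 24,321 × exp(−2240/3150.0) = 24,321 × 0.49110 = 11,944 kg.
Total propellant = m₀ − m_final = 29800 − 11,944 = 17,856 kg.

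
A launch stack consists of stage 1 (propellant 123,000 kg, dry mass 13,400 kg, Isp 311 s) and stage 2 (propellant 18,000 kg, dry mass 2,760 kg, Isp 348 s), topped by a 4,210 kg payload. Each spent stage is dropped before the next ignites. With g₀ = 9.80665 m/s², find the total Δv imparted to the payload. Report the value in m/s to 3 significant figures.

Δv ≈ 8740 m/s

Ignition mass of stage 1 = 123,000+13,400 + 18,000+2,760 + 4,210 = 161,370 kg.
Stage 1: m₀ = 161,370 kg, m_f = 161,370 − 123,000 = 38,370 kg; Δv = 311×9.80665×ln(4.206) = 3049.9×1.4364 ≈ 4381 m/s.
Stage 2: m₀ = 24,970 kg, m_f = 24,970 − 18,000 = 6,970 kg; Δv = 348×9.80665×ln(3.582) = 3412.7×1.2761 ≈ 4355 m/s.
Total Δv = 4381 + 4355 = 8736 m/s.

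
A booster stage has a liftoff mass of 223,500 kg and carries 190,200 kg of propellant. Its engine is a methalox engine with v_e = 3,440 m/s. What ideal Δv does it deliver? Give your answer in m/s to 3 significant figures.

Δv ≈ 6550 m/s

m_f = m₀ − m_prop = 223,500 − 190,200 = 33,300 kg.
Δv = v_e · ln(m₀/m_f) = 3440.0 × ln(6.712) = 3440.0 × 1.9039 ≈ 6549.3 m/s.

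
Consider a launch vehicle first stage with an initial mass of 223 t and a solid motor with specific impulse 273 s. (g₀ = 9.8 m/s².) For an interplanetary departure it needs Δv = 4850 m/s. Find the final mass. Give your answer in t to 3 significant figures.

final mass ≈ 36.4 t

v_e = Isp · g₀ = 273 × 9.8 = 2675.4 m/s.
By the Tsiolkovsky rocket equation, m₀/m_f = exp(Δv / v_e) = exp(4850 / 2675.4) = exp(1.8128) = 6.1277.
m_f = m₀ / 6.1277 = 223 / 6.1277 = 36.3921 t.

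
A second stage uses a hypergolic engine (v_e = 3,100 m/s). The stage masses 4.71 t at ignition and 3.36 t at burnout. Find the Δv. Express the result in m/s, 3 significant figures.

Δv ≈ 1050 m/s

Δv = v_e · ln(m₀/m_f) = 3100.0 × ln(1.402) = 3100.0 × 0.3377 ≈ 1047.0 m/s.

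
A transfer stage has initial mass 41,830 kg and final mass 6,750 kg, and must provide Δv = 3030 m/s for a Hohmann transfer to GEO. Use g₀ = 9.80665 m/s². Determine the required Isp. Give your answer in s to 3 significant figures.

ln(m₀/m_f) = ln(41830/6750) = ln(6.197) = 1.8241.
v_e = Δv / ln(m₀/m_f) = 3030 / 1.8241 = 1661.1 m/s.
Isp = v_e / g₀ = 1661.1 / 9.80665 = 169.4 s.

Isp ≈ 169 s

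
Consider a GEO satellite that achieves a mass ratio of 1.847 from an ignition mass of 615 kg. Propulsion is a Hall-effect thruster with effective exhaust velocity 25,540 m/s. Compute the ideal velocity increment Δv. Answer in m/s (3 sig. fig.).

Δv ≈ 15700 m/s

From the ideal rocket equation, Δv = v_e · ln(1.847) = 25540.0 × 0.6136 ≈ 15670.4 m/s.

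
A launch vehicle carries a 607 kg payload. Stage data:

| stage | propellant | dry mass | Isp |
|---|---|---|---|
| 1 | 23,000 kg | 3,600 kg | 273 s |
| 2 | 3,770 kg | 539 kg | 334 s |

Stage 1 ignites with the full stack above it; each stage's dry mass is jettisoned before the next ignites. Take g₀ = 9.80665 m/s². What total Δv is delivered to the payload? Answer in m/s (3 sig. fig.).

Ignition mass of stage 1 = 23,000+3,600 + 3,770+539 + 607 = 31,516 kg.
Stage 1: m₀ = 31,516 kg, m_f = 31,516 − 23,000 = 8,516 kg; Δv = 273×9.80665×ln(3.701) = 2677.2×1.3085 ≈ 3503 m/s.
Stage 2: m₀ = 4,916 kg, m_f = 4,916 − 3,770 = 1,146 kg; Δv = 334×9.80665×ln(4.29) = 3275.4×1.4562 ≈ 4770 m/s.
Total Δv = 3503 + 4770 = 8273 m/s.

Δv ≈ 8270 m/s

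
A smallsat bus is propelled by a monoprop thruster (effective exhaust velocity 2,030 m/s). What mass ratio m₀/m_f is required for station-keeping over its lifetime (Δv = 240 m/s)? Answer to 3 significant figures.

mass ratio ≈ 1.13

m₀/m_f = exp(Δv / v_e) = exp(240 / 2030.0) = exp(0.1182) = 1.1255.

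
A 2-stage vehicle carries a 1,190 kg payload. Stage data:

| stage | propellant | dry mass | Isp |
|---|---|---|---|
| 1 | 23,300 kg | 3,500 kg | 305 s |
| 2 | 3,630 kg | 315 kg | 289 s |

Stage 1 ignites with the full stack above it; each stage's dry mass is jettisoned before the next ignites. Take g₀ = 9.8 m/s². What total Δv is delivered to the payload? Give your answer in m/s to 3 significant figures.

Ignition mass of stage 1 = 23,300+3,500 + 3,630+315 + 1,190 = 31,935 kg.
Stage 1: m₀ = 31,935 kg, m_f = 31,935 − 23,300 = 8,635 kg; Δv = 305×9.8×ln(3.698) = 2989.0×1.3079 ≈ 3909 m/s.
Stage 2: m₀ = 5,135 kg, m_f = 5,135 − 3,630 = 1,505 kg; Δv = 289×9.8×ln(3.412) = 2832.2×1.2273 ≈ 3476 m/s.
Total Δv = 3909 + 3476 = 7385 m/s.

Δv ≈ 7390 m/s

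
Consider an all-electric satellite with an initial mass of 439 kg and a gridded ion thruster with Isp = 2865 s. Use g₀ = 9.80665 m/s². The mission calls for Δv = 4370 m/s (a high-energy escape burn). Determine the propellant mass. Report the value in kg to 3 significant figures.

v_e = Isp · g₀ = 2865 × 9.80665 = 28096.1 m/s.
m₀/m_f = exp(Δv / v_e) = exp(4370 / 28096.1) = exp(0.1555) = 1.1683.
m_f = 439 / 1.1683 = 375.76 kg, so propellant = m₀ − m_f = 439 − 375.76 = 63.24 kg.

propellant mass ≈ 63.2 kg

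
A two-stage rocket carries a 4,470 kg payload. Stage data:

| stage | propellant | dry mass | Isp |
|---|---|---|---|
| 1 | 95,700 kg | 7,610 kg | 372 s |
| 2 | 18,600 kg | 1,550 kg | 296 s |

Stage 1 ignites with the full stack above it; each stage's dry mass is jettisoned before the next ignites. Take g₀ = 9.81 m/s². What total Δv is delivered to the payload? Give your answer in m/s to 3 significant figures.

Δv ≈ 9120 m/s

Ignition mass of stage 1 = 95,700+7,610 + 18,600+1,550 + 4,470 = 127,930 kg.
Stage 1: m₀ = 127,930 kg, m_f = 127,930 − 95,700 = 32,230 kg; Δv = 372×9.81×ln(3.969) = 3649.3×1.3786 ≈ 5031 m/s.
Stage 2: m₀ = 24,620 kg, m_f = 24,620 − 18,600 = 6,020 kg; Δv = 296×9.81×ln(4.09) = 2903.8×1.4085 ≈ 4090 m/s.
Total Δv = 5031 + 4090 = 9121 m/s.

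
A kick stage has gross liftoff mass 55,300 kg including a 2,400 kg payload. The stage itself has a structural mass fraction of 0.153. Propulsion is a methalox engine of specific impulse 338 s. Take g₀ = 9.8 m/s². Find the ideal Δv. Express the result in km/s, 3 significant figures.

Δv ≈ 5.51 km/s

Stage wet mass = m₀ − payload = 55,300 − 2,400 = 52,900 kg.
Stage dry mass = ε × stage wet mass = 0.153 × 52,900 = 8,093.7 kg.
Burnout mass m_f = stage dry + payload = 8,093.7 + 2,400 = 10,493.7 kg.
v_e = Isp · g₀ = 338 × 9.8 = 3312.4 m/s.
From the ideal rocket equation, Δv = v_e · ln(55,300/10,493.7) = 3312.4 × ln(5.27) = 3312.4 × 1.6620 ≈ 5505 m/s.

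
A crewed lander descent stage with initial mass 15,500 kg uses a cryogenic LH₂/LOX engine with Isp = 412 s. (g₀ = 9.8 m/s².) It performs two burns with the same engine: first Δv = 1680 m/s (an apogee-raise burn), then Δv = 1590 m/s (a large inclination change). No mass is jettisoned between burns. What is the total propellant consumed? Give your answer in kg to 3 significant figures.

total propellant consumed ≈ 8600 kg

v_e = Isp · g₀ = 412 × 9.8 = 4037.6 m/s.
After the first burn: m = 15500 × exp(−1680/4037.6) = 15500 × 0.65962 = 10,224.1 kg.
After the second burn: m = 10,224.1 × exp(−1590/4037.6) = 10,224.1 × 0.67449 = 6,896.05 kg.
Total propellant = m₀ − m_final = 15500 − 6,896.05 = 8,603.95 kg.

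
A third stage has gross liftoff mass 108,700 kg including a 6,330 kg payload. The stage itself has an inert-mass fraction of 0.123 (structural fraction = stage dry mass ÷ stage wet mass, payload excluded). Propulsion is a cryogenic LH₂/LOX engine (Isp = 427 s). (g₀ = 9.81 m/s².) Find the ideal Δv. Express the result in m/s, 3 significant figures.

Δv ≈ 7320 m/s

Stage wet mass = m₀ − payload = 108,700 − 6,330 = 102,370 kg.
Stage dry mass = ε × stage wet mass = 0.123 × 102,370 = 12,591.5 kg.
Burnout mass m_f = stage dry + payload = 12,591.5 + 6,330 = 18,921.5 kg.
v_e = Isp · g₀ = 427 × 9.81 = 4188.9 m/s.
From the ideal rocket equation, Δv = v_e · ln(108,700/18,921.5) = 4188.9 × ln(5.745) = 4188.9 × 1.7483 ≈ 7323 m/s.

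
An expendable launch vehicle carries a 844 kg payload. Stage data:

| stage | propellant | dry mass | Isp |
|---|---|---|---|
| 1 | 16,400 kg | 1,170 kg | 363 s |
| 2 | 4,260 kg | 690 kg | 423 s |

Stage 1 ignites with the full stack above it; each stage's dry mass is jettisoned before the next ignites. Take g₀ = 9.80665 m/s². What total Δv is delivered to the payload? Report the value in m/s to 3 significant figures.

Δv ≈ 9820 m/s

Ignition mass of stage 1 = 16,400+1,170 + 4,260+690 + 844 = 23,364 kg.
Stage 1: m₀ = 23,364 kg, m_f = 23,364 − 16,400 = 6,964 kg; Δv = 363×9.80665×ln(3.355) = 3559.8×1.2104 ≈ 4309 m/s.
Stage 2: m₀ = 5,794 kg, m_f = 5,794 − 4,260 = 1,534 kg; Δv = 423×9.80665×ln(3.777) = 4148.2×1.3289 ≈ 5513 m/s.
Total Δv = 4309 + 5513 = 9822 m/s.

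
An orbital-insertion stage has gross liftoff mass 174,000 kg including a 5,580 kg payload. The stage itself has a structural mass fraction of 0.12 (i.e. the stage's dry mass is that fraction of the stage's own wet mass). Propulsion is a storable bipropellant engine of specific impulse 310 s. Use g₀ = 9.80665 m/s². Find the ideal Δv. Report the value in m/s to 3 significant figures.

Stage wet mass = m₀ − payload = 174,000 − 5,580 = 168,420 kg.
Stage dry mass = ε × stage wet mass = 0.12 × 168,420 = 20,210.4 kg.
Burnout mass m_f = stage dry + payload = 20,210.4 + 5,580 = 25,790.4 kg.
v_e = Isp · g₀ = 310 × 9.80665 = 3040.1 m/s.
From the ideal rocket equation, Δv = v_e · ln(174,000/25,790.4) = 3040.1 × ln(6.747) = 3040.1 × 1.9091 ≈ 5804 m/s.

Δv ≈ 5800 m/s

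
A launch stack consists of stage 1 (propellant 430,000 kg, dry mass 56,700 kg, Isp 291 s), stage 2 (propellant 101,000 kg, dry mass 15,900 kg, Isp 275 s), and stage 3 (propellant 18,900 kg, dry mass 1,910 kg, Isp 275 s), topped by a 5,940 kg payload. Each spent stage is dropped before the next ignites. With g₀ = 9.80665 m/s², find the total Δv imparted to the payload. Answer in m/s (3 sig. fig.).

Ignition mass of stage 1 = 430,000+56,700 + 101,000+15,900 + 18,900+1,910 + 5,940 = 630,350 kg.
Stage 1: m₀ = 630,350 kg, m_f = 630,350 − 430,000 = 200,350 kg; Δv = 291×9.80665×ln(3.146) = 2853.7×1.1462 ≈ 3271 m/s.
Stage 2: m₀ = 143,650 kg, m_f = 143,650 − 101,000 = 42,650 kg; Δv = 275×9.80665×ln(3.368) = 2696.8×1.2144 ≈ 3275 m/s.
Stage 3: m₀ = 26,750 kg, m_f = 26,750 − 18,900 = 7,850 kg; Δv = 275×9.80665×ln(3.408) = 2696.8×1.2260 ≈ 3306 m/s.
Total Δv = 3271 + 3275 + 3306 = 9852 m/s.

Δv ≈ 9850 m/s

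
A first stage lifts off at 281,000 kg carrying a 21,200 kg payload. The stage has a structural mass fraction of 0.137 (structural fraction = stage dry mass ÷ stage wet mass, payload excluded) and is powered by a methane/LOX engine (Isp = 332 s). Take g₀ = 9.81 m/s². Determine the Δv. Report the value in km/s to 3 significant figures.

Stage wet mass = m₀ − payload = 281,000 − 21,200 = 259,800 kg.
Stage dry mass = ε × stage wet mass = 0.137 × 259,800 = 35,592.6 kg.
Burnout mass m_f = stage dry + payload = 35,592.6 + 21,200 = 56,792.6 kg.
v_e = Isp · g₀ = 332 × 9.81 = 3256.9 m/s.
By the Tsiolkovsky rocket equation, Δv = v_e · ln(281,000/56,792.6) = 3256.9 × ln(4.948) = 3256.9 × 1.5989 ≈ 5208 m/s.

Δv ≈ 5.21 km/s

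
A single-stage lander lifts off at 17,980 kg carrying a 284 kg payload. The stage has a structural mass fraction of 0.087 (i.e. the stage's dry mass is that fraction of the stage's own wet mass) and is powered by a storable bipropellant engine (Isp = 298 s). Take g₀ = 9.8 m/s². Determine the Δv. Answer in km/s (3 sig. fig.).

Δv ≈ 6.68 km/s

Stage wet mass = m₀ − payload = 17,980 − 284 = 17,696 kg.
Stage dry mass = ε × stage wet mass = 0.087 × 17,696 = 1,539.55 kg.
Burnout mass m_f = stage dry + payload = 1,539.55 + 284 = 1,823.55 kg.
v_e = Isp · g₀ = 298 × 9.8 = 2920.4 m/s.
From the ideal rocket equation, Δv = v_e · ln(17,980/1,823.55) = 2920.4 × ln(9.86) = 2920.4 × 2.2885 ≈ 6683 m/s.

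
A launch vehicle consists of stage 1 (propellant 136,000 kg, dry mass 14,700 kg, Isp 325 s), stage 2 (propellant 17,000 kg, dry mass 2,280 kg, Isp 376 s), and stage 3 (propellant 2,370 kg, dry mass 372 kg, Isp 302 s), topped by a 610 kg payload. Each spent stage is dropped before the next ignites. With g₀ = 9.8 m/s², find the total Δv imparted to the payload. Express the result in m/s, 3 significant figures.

Ignition mass of stage 1 = 136,000+14,700 + 17,000+2,280 + 2,370+372 + 610 = 173,332 kg.
Stage 1: m₀ = 173,332 kg, m_f = 173,332 − 136,000 = 37,332 kg; Δv = 325×9.8×ln(4.643) = 3185.0×1.5354 ≈ 4890 m/s.
Stage 2: m₀ = 22,632 kg, m_f = 22,632 − 17,000 = 5,632 kg; Δv = 376×9.8×ln(4.018) = 3684.8×1.3909 ≈ 5125 m/s.
Stage 3: m₀ = 3,352 kg, m_f = 3,352 − 2,370 = 982 kg; Δv = 302×9.8×ln(3.413) = 2959.6×1.2277 ≈ 3634 m/s.
Total Δv = 4890 + 5125 + 3634 = 13649 m/s.

Δv ≈ 13600 m/s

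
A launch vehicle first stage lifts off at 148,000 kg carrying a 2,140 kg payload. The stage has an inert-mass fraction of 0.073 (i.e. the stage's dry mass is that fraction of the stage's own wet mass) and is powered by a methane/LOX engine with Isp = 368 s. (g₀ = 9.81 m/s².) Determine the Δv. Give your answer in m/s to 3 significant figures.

Stage wet mass = m₀ − payload = 148,000 − 2,140 = 145,860 kg.
Stage dry mass = ε × stage wet mass = 0.073 × 145,860 = 10,647.8 kg.
Burnout mass m_f = stage dry + payload = 10,647.8 + 2,140 = 12,787.8 kg.
v_e = Isp · g₀ = 368 × 9.81 = 3610.1 m/s.
By the Tsiolkovsky rocket equation, Δv = v_e · ln(148,000/12,787.8) = 3610.1 × ln(11.57) = 3610.1 × 2.4487 ≈ 8840 m/s.

Δv ≈ 8840 m/s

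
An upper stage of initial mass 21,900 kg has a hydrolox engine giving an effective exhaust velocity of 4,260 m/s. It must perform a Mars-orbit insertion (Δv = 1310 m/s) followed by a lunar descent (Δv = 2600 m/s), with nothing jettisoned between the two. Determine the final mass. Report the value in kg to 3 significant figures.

After the first burn: m = 21900 × exp(−1310/4260.0) = 21900 × 0.73527 = 16,102.4 kg.
After the second burn: m = 16,102.4 × exp(−2600/4260.0) = 16,102.4 × 0.54317 = 8,746.34 kg.

final mass ≈ 8750 kg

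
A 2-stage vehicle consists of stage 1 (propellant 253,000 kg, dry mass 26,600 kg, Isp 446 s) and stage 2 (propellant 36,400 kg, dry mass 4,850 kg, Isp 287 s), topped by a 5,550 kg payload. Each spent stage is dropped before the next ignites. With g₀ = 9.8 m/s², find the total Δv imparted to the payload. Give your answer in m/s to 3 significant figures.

Ignition mass of stage 1 = 253,000+26,600 + 36,400+4,850 + 5,550 = 326,400 kg.
Stage 1: m₀ = 326,400 kg, m_f = 326,400 − 253,000 = 73,400 kg; Δv = 446×9.8×ln(4.447) = 4370.8×1.4922 ≈ 6522 m/s.
Stage 2: m₀ = 46,800 kg, m_f = 46,800 − 36,400 = 10,400 kg; Δv = 287×9.8×ln(4.5) = 2812.6×1.5041 ≈ 4230 m/s.
Total Δv = 6522 + 4230 = 10752 m/s.

Δv ≈ 10800 m/s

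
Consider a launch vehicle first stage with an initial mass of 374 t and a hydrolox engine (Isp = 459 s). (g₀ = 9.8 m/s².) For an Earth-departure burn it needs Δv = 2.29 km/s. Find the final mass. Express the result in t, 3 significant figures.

final mass ≈ 225 t

v_e = Isp · g₀ = 459 × 9.8 = 4498.2 m/s.
m₀/m_f = exp(Δv / v_e) = exp(2290 / 4498.2) = exp(0.5091) = 1.6638.
m_f = m₀ / 1.6638 = 374 / 1.6638 = 224.787 t.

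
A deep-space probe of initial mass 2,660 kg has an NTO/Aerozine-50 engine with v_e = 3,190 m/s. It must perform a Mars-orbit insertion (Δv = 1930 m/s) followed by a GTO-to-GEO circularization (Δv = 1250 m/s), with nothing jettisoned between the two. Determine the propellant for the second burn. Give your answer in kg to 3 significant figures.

propellant for the second burn ≈ 471 kg

After the first burn: m = 2660 × exp(−1930/3190.0) = 2660 × 0.54607 = 1,452.55 kg.
After the second burn: m = 1,452.55 × exp(−1250/3190.0) = 1,452.55 × 0.67581 = 981.648 kg.
Second-burn propellant = 1,452.55 − 981.648 = 470.902 kg.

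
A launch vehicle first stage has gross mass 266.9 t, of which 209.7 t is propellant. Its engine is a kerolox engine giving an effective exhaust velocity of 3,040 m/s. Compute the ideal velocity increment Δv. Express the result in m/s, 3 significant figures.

Δv ≈ 4680 m/s

m_f = m₀ − m_prop = 266.9 − 209.7 = 57.2 t.
Δv = v_e · ln(m₀/m_f) = 3040.0 × ln(4.666) = 3040.0 × 1.5403 ≈ 4682.6 m/s.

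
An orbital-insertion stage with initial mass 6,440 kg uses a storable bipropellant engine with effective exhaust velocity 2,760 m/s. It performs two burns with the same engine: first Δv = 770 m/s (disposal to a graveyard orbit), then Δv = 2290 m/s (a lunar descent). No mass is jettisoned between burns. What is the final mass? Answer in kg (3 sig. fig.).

final mass ≈ 2130 kg

After the first burn: m = 6440 × exp(−770/2760.0) = 6440 × 0.75655 = 4,872.18 kg.
After the second burn: m = 4,872.18 × exp(−2290/2760.0) = 4,872.18 × 0.43618 = 2,125.15 kg.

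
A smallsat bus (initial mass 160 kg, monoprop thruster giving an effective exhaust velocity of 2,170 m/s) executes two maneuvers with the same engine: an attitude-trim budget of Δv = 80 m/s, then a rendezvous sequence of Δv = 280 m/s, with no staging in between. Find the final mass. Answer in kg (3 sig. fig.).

final mass ≈ 136 kg

After the first burn: m = 160 × exp(−80/2170.0) = 160 × 0.96380 = 154.208 kg.
After the second burn: m = 154.208 × exp(−280/2170.0) = 154.208 × 0.87895 = 135.541 kg.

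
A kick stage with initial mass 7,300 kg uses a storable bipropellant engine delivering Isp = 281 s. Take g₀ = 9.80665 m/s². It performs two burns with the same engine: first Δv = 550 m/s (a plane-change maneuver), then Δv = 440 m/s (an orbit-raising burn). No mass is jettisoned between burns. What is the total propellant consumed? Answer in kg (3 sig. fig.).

total propellant consumed ≈ 2200 kg

v_e = Isp · g₀ = 281 × 9.80665 = 2755.7 m/s.
After the first burn: m = 7300 × exp(−550/2755.7) = 7300 × 0.81907 = 5,979.21 kg.
After the second burn: m = 5,979.21 × exp(−440/2755.7) = 5,979.21 × 0.85242 = 5,096.8 kg.
Total propellant = m₀ − m_final = 7300 − 5,096.8 = 2,203.2 kg.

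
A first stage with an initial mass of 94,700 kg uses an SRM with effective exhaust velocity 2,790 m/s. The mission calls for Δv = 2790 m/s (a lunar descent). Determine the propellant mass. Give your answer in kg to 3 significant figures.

propellant mass ≈ 59900 kg

From the ideal rocket equation, m₀/m_f = exp(Δv / v_e) = exp(2790 / 2790.0) = exp(1.0000) = 2.7183.
m_f = 94,700 / 2.7183 = 34,838 kg, so propellant = m₀ − m_f = 94,700 − 34,838 = 59,862 kg.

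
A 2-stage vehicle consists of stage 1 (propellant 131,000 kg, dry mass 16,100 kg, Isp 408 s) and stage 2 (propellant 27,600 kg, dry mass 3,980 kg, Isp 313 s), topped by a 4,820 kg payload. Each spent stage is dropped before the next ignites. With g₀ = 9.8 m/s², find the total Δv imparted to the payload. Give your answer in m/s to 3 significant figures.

Ignition mass of stage 1 = 131,000+16,100 + 27,600+3,980 + 4,820 = 183,500 kg.
Stage 1: m₀ = 183,500 kg, m_f = 183,500 − 131,000 = 52,500 kg; Δv = 408×9.8×ln(3.495) = 3998.4×1.2514 ≈ 5004 m/s.
Stage 2: m₀ = 36,400 kg, m_f = 36,400 − 27,600 = 8,800 kg; Δv = 313×9.8×ln(4.136) = 3067.4×1.4198 ≈ 4355 m/s.
Total Δv = 5004 + 4355 = 9359 m/s.

Δv ≈ 9360 m/s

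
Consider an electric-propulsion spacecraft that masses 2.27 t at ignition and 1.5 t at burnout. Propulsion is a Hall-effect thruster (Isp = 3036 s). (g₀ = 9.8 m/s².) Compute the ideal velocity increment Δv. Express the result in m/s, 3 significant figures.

v_e = Isp · g₀ = 3036 × 9.8 = 29752.8 m/s.
Using Δv = v_e ln(m₀/m_f): Δv = v_e · ln(m₀/m_f) = 29752.8 × ln(1.513) = 29752.8 × 0.4143 ≈ 12327.0 m/s.

Δv ≈ 12300 m/s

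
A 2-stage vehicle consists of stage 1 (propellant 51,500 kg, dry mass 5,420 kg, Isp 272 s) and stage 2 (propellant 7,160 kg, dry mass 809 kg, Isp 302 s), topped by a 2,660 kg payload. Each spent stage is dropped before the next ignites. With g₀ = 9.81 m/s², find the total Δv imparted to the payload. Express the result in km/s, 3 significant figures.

Ignition mass of stage 1 = 51,500+5,420 + 7,160+809 + 2,660 = 67,549 kg.
Stage 1: m₀ = 67,549 kg, m_f = 67,549 − 51,500 = 16,049 kg; Δv = 272×9.81×ln(4.209) = 2668.3×1.4372 ≈ 3835 m/s.
Stage 2: m₀ = 10,629 kg, m_f = 10,629 − 7,160 = 3,469 kg; Δv = 302×9.81×ln(3.064) = 2962.6×1.1197 ≈ 3317 m/s.
Total Δv = 3835 + 3317 = 7152 m/s.

Δv ≈ 7.15 km/s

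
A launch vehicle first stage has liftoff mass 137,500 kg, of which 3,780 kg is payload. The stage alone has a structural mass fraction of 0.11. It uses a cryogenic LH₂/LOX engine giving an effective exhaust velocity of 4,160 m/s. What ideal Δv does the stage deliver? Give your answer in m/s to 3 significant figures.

Δv ≈ 8350 m/s

Stage wet mass = m₀ − payload = 137,500 − 3,780 = 133,720 kg.
Stage dry mass = ε × stage wet mass = 0.11 × 133,720 = 14,709.2 kg.
Burnout mass m_f = stage dry + payload = 14,709.2 + 3,780 = 18,489.2 kg.
Rocket equation: Δv = v_e · ln(137,500/18,489.2) = 4160.0 × ln(7.437) = 4160.0 × 2.0064 ≈ 8347 m/s.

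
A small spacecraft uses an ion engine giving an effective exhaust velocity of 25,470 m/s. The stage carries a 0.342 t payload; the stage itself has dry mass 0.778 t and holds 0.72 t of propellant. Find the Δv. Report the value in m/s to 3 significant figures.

Δv ≈ 12600 m/s

m₀ = payload + dry + propellant = 0.342 + 0.778 + 0.72 = 1.84 t.
m_f = payload + dry = 0.342 + 0.778 = 1.12 t.
By the Tsiolkovsky rocket equation, Δv = v_e · ln(m₀/m_f) = 25470.0 × ln(1.643) = 25470.0 × 0.4964 ≈ 12644.2 m/s.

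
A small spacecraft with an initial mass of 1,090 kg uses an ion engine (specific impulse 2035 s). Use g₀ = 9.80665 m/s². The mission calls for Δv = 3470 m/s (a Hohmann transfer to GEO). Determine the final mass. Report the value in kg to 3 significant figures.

final mass ≈ 916 kg

v_e = Isp · g₀ = 2035 × 9.80665 = 19956.5 m/s.
m₀/m_f = exp(Δv / v_e) = exp(3470 / 19956.5) = exp(0.1739) = 1.1899.
m_f = m₀ / 1.1899 = 1,090 / 1.1899 = 916.043 kg.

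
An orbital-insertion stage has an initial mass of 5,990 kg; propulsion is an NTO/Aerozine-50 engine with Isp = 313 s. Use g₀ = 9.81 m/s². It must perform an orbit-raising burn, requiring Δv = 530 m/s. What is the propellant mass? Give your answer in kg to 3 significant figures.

propellant mass ≈ 950 kg

v_e = Isp · g₀ = 313 × 9.81 = 3070.5 m/s.
By the Tsiolkovsky rocket equation, m₀/m_f = exp(Δv / v_e) = exp(530 / 3070.5) = exp(0.1726) = 1.1884.
m_f = 5,990 / 1.1884 = 5,040.39 kg, so propellant = m₀ − m_f = 5,990 − 5,040.39 = 949.61 kg.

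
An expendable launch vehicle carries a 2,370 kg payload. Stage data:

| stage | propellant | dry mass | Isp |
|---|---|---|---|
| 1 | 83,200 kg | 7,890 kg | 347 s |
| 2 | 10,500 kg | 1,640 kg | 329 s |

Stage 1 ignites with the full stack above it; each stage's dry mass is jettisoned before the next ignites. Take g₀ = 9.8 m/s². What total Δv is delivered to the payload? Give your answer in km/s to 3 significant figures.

Δv ≈ 9.42 km/s

Ignition mass of stage 1 = 83,200+7,890 + 10,500+1,640 + 2,370 = 105,600 kg.
Stage 1: m₀ = 105,600 kg, m_f = 105,600 − 83,200 = 22,400 kg; Δv = 347×9.8×ln(4.714) = 3400.6×1.5506 ≈ 5273 m/s.
Stage 2: m₀ = 14,510 kg, m_f = 14,510 − 10,500 = 4,010 kg; Δv = 329×9.8×ln(3.618) = 3224.2×1.2860 ≈ 4146 m/s.
Total Δv = 5273 + 4146 = 9419 m/s.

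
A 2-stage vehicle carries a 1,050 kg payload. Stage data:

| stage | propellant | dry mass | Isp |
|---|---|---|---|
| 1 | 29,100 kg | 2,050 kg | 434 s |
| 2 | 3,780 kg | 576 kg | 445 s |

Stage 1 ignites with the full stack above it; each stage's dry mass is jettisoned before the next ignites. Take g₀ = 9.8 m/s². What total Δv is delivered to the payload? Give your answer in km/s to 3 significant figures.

Δv ≈ 12.0 km/s

Ignition mass of stage 1 = 29,100+2,050 + 3,780+576 + 1,050 = 36,556 kg.
Stage 1: m₀ = 36,556 kg, m_f = 36,556 − 29,100 = 7,456 kg; Δv = 434×9.8×ln(4.903) = 4253.2×1.5898 ≈ 6762 m/s.
Stage 2: m₀ = 5,406 kg, m_f = 5,406 − 3,780 = 1,626 kg; Δv = 445×9.8×ln(3.325) = 4361.0×1.2014 ≈ 5239 m/s.
Total Δv = 6762 + 5239 = 12001 m/s.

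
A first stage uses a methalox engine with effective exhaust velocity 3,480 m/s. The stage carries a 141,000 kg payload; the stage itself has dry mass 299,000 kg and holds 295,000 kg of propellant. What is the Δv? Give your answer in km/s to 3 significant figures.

Δv ≈ 1.79 km/s

m₀ = payload + dry + propellant = 141,000 + 299,000 + 295,000 = 735,000 kg.
m_f = payload + dry = 141,000 + 299,000 = 440,000 kg.
Using Δv = v_e ln(m₀/m_f): Δv = v_e · ln(m₀/m_f) = 3480.0 × ln(1.67) = 3480.0 × 0.5131 ≈ 1785.6 m/s.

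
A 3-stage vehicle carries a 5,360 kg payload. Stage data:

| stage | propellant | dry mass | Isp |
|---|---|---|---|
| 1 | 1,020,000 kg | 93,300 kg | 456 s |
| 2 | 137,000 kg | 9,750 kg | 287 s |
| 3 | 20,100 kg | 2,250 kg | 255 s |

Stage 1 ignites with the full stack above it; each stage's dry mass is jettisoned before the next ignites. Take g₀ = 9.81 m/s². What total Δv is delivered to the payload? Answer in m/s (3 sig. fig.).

Δv ≈ 14600 m/s

Ignition mass of stage 1 = 1,020,000+93,300 + 137,000+9,750 + 20,100+2,250 + 5,360 = 1,287,760 kg.
Stage 1: m₀ = 1,287,760 kg, m_f = 1,287,760 − 1,020,000 = 267,760 kg; Δv = 456×9.81×ln(4.809) = 4473.4×1.5706 ≈ 7026 m/s.
Stage 2: m₀ = 174,460 kg, m_f = 174,460 − 137,000 = 37,460 kg; Δv = 287×9.81×ln(4.657) = 2815.5×1.5384 ≈ 4331 m/s.
Stage 3: m₀ = 27,710 kg, m_f = 27,710 − 20,100 = 7,610 kg; Δv = 255×9.81×ln(3.641) = 2501.6×1.2923 ≈ 3233 m/s.
Total Δv = 7026 + 4331 + 3233 = 14590 m/s.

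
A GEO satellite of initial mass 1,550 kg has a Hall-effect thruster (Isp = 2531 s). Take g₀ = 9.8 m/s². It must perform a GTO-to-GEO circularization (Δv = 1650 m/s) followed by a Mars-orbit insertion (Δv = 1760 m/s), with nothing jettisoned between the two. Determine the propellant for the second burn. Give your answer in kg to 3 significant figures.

v_e = Isp · g₀ = 2531 × 9.8 = 24803.8 m/s.
After the first burn: m = 1550 × exp(−1650/24803.8) = 1550 × 0.93564 = 1,450.24 kg.
After the second burn: m = 1,450.24 × exp(−1760/24803.8) = 1,450.24 × 0.93150 = 1,350.9 kg.
Second-burn propellant = 1,450.24 − 1,350.9 = 99.34 kg.

propellant for the second burn ≈ 99.3 kg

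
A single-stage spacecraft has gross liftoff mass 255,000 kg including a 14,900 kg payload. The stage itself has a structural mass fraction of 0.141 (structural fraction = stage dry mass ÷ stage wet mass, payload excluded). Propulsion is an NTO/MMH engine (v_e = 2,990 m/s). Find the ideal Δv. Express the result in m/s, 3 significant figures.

Δv ≈ 4950 m/s

Stage wet mass = m₀ − payload = 255,000 − 14,900 = 240,100 kg.
Stage dry mass = ε × stage wet mass = 0.141 × 240,100 = 33,854.1 kg.
Burnout mass m_f = stage dry + payload = 33,854.1 + 14,900 = 48,754.1 kg.
Δv = v_e · ln(255,000/48,754.1) = 2990.0 × ln(5.23) = 2990.0 × 1.6545 ≈ 4947 m/s.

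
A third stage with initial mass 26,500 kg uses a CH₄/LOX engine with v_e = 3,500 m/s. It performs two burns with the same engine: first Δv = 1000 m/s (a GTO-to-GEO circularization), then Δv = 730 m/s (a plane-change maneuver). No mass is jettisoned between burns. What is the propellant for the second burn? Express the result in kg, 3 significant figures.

propellant for the second burn ≈ 3750 kg

After the first burn: m = 26500 × exp(−1000/3500.0) = 26500 × 0.75148 = 19,914.2 kg.
After the second burn: m = 19,914.2 × exp(−730/3500.0) = 19,914.2 × 0.81174 = 16,165.2 kg.
Second-burn propellant = 19,914.2 − 16,165.2 = 3,749 kg.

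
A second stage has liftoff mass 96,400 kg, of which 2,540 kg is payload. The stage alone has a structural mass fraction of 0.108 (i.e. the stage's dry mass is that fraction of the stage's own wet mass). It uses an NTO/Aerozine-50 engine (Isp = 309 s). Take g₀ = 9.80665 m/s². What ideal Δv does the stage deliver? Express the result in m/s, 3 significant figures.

Stage wet mass = m₀ − payload = 96,400 − 2,540 = 93,860 kg.
Stage dry mass = ε × stage wet mass = 0.108 × 93,860 = 10,136.9 kg.
Burnout mass m_f = stage dry + payload = 10,136.9 + 2,540 = 12,676.9 kg.
v_e = Isp · g₀ = 309 × 9.80665 = 3030.3 m/s.
Using Δv = v_e ln(m₀/m_f): Δv = v_e · ln(96,400/12,676.9) = 3030.3 × ln(7.604) = 3030.3 × 2.0287 ≈ 6148 m/s.

Δv ≈ 6150 m/s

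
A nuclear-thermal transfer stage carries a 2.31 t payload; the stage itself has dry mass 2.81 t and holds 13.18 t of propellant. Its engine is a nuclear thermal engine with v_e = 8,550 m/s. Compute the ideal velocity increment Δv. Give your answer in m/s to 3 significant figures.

m₀ = payload + dry + propellant = 2.31 + 2.81 + 13.18 = 18.3 t.
m_f = payload + dry = 2.31 + 2.81 = 5.12 t.
By the Tsiolkovsky rocket equation, Δv = v_e · ln(m₀/m_f) = 8550.0 × ln(3.574) = 8550.0 × 1.2737 ≈ 10890.5 m/s.

Δv ≈ 10900 m/s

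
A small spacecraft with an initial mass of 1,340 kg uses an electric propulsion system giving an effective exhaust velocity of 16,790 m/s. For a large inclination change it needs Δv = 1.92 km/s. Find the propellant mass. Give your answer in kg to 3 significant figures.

Rocket equation: m₀/m_f = exp(Δv / v_e) = exp(1920 / 16790.0) = exp(0.1144) = 1.1211.
m_f = 1,340 / 1.1211 = 1,195.25 kg, so propellant = m₀ − m_f = 1,340 − 1,195.25 = 144.75 kg.

propellant mass ≈ 145 kg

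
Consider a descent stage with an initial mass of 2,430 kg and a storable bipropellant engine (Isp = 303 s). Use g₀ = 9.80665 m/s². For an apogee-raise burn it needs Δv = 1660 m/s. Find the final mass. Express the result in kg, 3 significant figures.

v_e = Isp · g₀ = 303 × 9.80665 = 2971.4 m/s.
m₀/m_f = exp(Δv / v_e) = exp(1660 / 2971.4) = exp(0.5587) = 1.7483.
m_f = m₀ / 1.7483 = 2,430 / 1.7483 = 1,389.92 kg.

final mass ≈ 1390 kg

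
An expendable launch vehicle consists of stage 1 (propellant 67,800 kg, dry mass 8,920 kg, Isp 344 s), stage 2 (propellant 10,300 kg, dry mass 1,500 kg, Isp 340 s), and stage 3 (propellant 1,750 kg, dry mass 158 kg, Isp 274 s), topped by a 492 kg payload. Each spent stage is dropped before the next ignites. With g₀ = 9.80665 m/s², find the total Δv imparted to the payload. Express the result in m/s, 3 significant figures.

Δv ≈ 12400 m/s

Ignition mass of stage 1 = 67,800+8,920 + 10,300+1,500 + 1,750+158 + 492 = 90,920 kg.
Stage 1: m₀ = 90,920 kg, m_f = 90,920 − 67,800 = 23,120 kg; Δv = 344×9.80665×ln(3.933) = 3373.5×1.3693 ≈ 4619 m/s.
Stage 2: m₀ = 14,200 kg, m_f = 14,200 − 10,300 = 3,900 kg; Δv = 340×9.80665×ln(3.641) = 3334.3×1.2923 ≈ 4309 m/s.
Stage 3: m₀ = 2,400 kg, m_f = 2,400 − 1,750 = 650 kg; Δv = 274×9.80665×ln(3.692) = 2687.0×1.3063 ≈ 3510 m/s.
Total Δv = 4619 + 4309 + 3510 = 12438 m/s.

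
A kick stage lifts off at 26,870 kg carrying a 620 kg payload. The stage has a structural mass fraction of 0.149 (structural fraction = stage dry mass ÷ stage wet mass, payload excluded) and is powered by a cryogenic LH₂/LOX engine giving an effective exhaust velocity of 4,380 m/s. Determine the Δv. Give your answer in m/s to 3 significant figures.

Stage wet mass = m₀ − payload = 26,870 − 620 = 26,250 kg.
Stage dry mass = ε × stage wet mass = 0.149 × 26,250 = 3,911.25 kg.
Burnout mass m_f = stage dry + payload = 3,911.25 + 620 = 4,531.25 kg.
Δv = v_e · ln(26,870/4,531.25) = 4380.0 × ln(5.93) = 4380.0 × 1.7800 ≈ 7796 m/s.

Δv ≈ 7800 m/s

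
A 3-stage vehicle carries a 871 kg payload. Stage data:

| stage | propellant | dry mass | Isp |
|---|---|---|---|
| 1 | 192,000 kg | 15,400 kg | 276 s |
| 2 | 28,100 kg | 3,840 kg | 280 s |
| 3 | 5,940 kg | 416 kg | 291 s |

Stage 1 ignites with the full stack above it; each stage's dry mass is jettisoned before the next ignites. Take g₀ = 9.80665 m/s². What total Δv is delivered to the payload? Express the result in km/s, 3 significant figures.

Ignition mass of stage 1 = 192,000+15,400 + 28,100+3,840 + 5,940+416 + 871 = 246,567 kg.
Stage 1: m₀ = 246,567 kg, m_f = 246,567 − 192,000 = 54,567 kg; Δv = 276×9.80665×ln(4.519) = 2706.6×1.5082 ≈ 4082 m/s.
Stage 2: m₀ = 39,167 kg, m_f = 39,167 − 28,100 = 11,067 kg; Δv = 280×9.80665×ln(3.539) = 2745.9×1.2639 ≈ 3470 m/s.
Stage 3: m₀ = 7,227 kg, m_f = 7,227 − 5,940 = 1,287 kg; Δv = 291×9.80665×ln(5.615) = 2853.7×1.7255 ≈ 4924 m/s.
Total Δv = 4082 + 3470 + 4924 = 12476 m/s.

Δv ≈ 12.5 km/s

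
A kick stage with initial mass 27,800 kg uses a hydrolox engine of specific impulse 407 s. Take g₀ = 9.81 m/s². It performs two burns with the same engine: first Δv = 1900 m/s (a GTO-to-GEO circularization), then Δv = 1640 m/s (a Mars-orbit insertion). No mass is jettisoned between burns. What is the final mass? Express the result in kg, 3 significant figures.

final mass ≈ 11500 kg

v_e = Isp · g₀ = 407 × 9.81 = 3992.7 m/s.
After the first burn: m = 27800 × exp(−1900/3992.7) = 27800 × 0.62134 = 17,273.3 kg.
After the second burn: m = 17,273.3 × exp(−1640/3992.7) = 17,273.3 × 0.66315 = 11,454.8 kg.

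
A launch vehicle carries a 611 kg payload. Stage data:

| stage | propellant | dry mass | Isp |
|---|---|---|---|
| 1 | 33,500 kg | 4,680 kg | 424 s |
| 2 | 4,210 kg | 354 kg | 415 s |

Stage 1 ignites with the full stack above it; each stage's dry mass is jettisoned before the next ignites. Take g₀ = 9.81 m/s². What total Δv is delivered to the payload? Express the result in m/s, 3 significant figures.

Ignition mass of stage 1 = 33,500+4,680 + 4,210+354 + 611 = 43,355 kg.
Stage 1: m₀ = 43,355 kg, m_f = 43,355 − 33,500 = 9,855 kg; Δv = 424×9.81×ln(4.399) = 4159.4×1.4814 ≈ 6162 m/s.
Stage 2: m₀ = 5,175 kg, m_f = 5,175 − 4,210 = 965 kg; Δv = 415×9.81×ln(5.363) = 4071.2×1.6795 ≈ 6837 m/s.
Total Δv = 6162 + 6837 = 12999 m/s.

Δv ≈ 13000 m/s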